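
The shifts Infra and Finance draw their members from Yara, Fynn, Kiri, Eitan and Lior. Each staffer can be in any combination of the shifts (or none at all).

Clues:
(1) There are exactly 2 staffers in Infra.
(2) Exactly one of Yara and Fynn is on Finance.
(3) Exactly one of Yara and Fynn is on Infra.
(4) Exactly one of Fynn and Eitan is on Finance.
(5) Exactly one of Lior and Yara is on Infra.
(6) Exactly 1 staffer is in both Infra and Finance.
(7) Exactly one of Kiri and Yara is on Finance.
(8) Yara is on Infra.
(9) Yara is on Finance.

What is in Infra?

Infra = {Kiri, Yara}

From (8): Yara ∈ Infra.
From (9): Yara ∈ Finance.
(2) (exactly one): Fynn ∉ Finance.
(3) (exactly one): Fynn ∉ Infra.
(4) (exactly one): Eitan ∈ Finance.
(5) (exactly one): Lior ∉ Infra.
(7) (exactly one): Kiri ∉ Finance.
Suppose Kiri ∉ Infra: no assignment then satisfies all the clues, so Kiri ∈ Infra.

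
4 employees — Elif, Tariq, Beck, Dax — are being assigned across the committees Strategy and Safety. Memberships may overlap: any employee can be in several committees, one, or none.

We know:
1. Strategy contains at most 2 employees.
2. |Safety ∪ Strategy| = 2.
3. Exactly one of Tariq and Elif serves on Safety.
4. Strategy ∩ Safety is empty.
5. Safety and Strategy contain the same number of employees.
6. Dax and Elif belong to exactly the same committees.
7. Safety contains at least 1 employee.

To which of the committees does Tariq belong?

Tariq: Safety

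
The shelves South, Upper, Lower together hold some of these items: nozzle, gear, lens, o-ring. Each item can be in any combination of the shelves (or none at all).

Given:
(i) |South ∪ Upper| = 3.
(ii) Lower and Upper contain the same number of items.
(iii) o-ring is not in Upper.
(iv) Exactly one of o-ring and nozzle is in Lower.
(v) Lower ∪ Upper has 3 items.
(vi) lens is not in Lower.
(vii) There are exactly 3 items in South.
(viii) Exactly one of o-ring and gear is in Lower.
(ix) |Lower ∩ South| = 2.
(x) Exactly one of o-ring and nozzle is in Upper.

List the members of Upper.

Upper = {lens, nozzle}

From (iii): o-ring ∉ Upper.
From (vi): lens ∉ Lower.
(x) (exactly one): nozzle ∈ Upper.
Suppose gear ∈ Upper: no assignment then satisfies all the clues, so gear ∉ Upper.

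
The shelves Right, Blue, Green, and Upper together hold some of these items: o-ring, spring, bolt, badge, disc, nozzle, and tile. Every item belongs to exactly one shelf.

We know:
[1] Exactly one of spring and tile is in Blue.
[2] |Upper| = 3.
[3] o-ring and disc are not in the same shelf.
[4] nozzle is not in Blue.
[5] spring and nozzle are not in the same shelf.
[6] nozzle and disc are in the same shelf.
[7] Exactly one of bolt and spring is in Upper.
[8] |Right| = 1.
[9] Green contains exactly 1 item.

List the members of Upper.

Upper = {bolt, disc, nozzle}

From (4): nozzle ∉ Blue.
(6): disc matches nozzle: disc ∉ Blue.
Suppose o-ring ∈ Upper: no assignment then satisfies all the clues, so o-ring ∉ Upper.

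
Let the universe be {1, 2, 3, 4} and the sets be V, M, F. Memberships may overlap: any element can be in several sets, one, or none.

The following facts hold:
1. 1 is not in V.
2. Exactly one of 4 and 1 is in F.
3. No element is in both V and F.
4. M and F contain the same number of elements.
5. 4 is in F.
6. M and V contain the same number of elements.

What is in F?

F = {4}

From (1): 1 ∉ V.
From (5): 4 ∈ F.
(2) (exactly one): 1 ∉ F.
(3) (disjoint): 4 ∉ V.
Suppose 2 ∈ F: no assignment then satisfies all the clues, so 2 ∉ F.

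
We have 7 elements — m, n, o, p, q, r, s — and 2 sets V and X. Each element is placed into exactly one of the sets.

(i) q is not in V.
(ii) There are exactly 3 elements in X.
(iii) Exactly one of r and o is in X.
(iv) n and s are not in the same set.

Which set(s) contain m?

m: V

From (i): q ∉ V.
Only one set left: q ∈ X.
Suppose m ∉ V: no assignment then satisfies all the clues, so m ∈ V.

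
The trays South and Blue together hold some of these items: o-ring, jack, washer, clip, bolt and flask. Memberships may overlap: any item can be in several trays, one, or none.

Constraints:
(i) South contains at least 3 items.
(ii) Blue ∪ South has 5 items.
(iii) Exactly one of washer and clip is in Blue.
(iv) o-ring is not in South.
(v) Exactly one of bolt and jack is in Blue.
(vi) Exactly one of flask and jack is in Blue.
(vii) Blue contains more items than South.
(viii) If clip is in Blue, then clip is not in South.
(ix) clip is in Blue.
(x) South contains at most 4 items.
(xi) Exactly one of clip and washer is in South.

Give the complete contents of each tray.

South = {bolt, flask, washer}; Blue = {bolt, clip, flask, o-ring}

From (iv): o-ring ∉ South.
From (ix): clip ∈ Blue.
(iii) (exactly one): washer ∉ Blue.
(viii): clip ∉ South.
(xi) (exactly one): washer ∈ South.
Suppose o-ring ∉ Blue: no assignment then satisfies all the clues, so o-ring ∈ Blue.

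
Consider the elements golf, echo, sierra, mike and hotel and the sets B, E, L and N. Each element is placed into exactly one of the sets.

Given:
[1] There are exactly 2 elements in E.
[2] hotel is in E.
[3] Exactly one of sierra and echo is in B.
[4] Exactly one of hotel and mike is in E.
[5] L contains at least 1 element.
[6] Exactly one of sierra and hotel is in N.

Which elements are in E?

From (2): hotel ∈ E.
(4) (exactly one): mike ∉ E.
(6) (exactly one): sierra ∈ N.
(3) (exactly one): echo ∈ B.
(1): only 2 candidates remain for E, so all are in.
(5): only 1 candidates remain for L, so all are in.

E = {golf, hotel}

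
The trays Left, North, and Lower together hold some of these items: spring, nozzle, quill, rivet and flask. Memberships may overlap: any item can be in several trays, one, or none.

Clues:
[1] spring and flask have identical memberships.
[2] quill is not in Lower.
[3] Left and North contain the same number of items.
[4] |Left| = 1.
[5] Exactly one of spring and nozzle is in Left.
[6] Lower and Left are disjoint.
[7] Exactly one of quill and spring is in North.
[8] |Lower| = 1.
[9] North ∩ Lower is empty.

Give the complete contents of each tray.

Left = {nozzle}; North = {quill}; Lower = {rivet}

From (2): quill ∉ Lower.
Suppose spring ∈ Left: no assignment then satisfies all the clues, so spring ∉ Left.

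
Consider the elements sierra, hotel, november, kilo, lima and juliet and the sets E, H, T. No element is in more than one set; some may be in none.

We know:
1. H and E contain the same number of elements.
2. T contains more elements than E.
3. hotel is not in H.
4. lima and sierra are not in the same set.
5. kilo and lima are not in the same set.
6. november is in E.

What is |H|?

1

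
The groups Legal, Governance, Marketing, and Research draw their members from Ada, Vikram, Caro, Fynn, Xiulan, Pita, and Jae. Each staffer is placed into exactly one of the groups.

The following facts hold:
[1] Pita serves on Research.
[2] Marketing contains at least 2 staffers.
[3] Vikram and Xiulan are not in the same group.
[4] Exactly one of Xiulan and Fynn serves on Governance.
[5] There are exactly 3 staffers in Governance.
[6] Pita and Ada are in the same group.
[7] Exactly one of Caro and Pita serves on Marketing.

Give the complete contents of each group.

Legal = {}; Governance = {Fynn, Jae, Vikram}; Marketing = {Caro, Xiulan}; Research = {Ada, Pita}

From (1): Pita ∈ Research.
(6): Ada matches Pita: Ada ∉ Legal.
(6): Ada matches Pita: Ada ∉ Governance.
(6): Ada matches Pita: Ada ∉ Marketing.
(6): Ada matches Pita: Ada ∈ Research.
(7) (exactly one): Caro ∈ Marketing.
Suppose Vikram ∈ Legal: no assignment then satisfies all the clues, so Vikram ∉ Legal.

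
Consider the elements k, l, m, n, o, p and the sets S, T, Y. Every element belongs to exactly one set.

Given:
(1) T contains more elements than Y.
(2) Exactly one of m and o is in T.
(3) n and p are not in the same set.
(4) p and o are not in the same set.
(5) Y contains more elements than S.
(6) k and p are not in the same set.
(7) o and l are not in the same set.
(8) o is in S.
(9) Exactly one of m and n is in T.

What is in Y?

Y = {k, n}

From (8): o ∈ S.
(2) (exactly one): m ∈ T.
(4): p ∉ S.
(7): l ∉ S.
(9) (exactly one): n ∉ T.
Suppose k ∉ Y: no assignment then satisfies all the clues, so k ∈ Y.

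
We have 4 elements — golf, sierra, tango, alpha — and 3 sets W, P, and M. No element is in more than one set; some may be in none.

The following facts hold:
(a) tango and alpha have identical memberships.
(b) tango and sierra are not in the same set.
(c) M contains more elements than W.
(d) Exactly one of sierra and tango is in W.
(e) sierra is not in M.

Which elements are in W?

W = {sierra}

From (e): sierra ∉ M.
Suppose golf ∈ W: no assignment then satisfies all the clues, so golf ∉ W.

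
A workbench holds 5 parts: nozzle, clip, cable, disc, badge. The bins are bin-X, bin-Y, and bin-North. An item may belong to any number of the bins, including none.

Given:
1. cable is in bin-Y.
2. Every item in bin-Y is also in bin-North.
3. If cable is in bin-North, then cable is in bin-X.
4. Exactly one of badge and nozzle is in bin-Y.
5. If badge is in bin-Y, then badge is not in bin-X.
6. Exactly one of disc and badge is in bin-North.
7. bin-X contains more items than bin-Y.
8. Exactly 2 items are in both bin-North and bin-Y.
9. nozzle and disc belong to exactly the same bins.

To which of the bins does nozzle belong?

nozzle: bin-X

From (1): cable ∈ bin-Y.
(2) with cable ∈ bin-Y: cable ∈ bin-North.
(3): cable ∈ bin-X.
Suppose nozzle ∉ bin-X: no assignment then satisfies all the clues, so nozzle ∈ bin-X.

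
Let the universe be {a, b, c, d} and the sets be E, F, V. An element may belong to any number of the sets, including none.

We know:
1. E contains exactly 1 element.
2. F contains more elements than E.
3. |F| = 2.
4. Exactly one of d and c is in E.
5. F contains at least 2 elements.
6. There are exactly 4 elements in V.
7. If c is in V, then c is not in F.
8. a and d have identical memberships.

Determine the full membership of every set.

E = {c}; F = {a, d}; V = {a, b, c, d}

(6): only 4 candidates remain for V, so all are in.
(7): c ∉ F.
Suppose a ∈ E: no assignment then satisfies all the clues, so a ∉ E.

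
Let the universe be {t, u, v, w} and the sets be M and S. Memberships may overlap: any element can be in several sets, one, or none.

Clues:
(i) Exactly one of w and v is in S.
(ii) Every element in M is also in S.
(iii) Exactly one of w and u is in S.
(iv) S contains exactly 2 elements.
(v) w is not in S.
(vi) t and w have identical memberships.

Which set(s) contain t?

From (v): w ∉ S.
(i) (exactly one): v ∈ S.
(ii) contrapositive: w ∉ M.
(iii) (exactly one): u ∈ S.
(iv): S already has 2, so the rest are out.
(vi): t matches w: t ∉ M.

t: none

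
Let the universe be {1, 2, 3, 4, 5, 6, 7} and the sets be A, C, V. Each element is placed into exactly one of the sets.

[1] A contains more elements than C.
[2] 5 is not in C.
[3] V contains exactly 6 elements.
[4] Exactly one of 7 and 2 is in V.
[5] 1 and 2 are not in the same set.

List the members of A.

A = {2}

From (2): 5 ∉ C.
Suppose 1 ∈ A: no assignment then satisfies all the clues, so 1 ∉ A.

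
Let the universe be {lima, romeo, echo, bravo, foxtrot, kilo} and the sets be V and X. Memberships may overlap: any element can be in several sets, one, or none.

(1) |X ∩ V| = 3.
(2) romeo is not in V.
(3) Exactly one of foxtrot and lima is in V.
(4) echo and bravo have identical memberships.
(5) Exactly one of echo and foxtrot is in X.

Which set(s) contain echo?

From (2): romeo ∉ V.
Suppose echo ∉ V: no assignment then satisfies all the clues, so echo ∈ V.

echo: V, X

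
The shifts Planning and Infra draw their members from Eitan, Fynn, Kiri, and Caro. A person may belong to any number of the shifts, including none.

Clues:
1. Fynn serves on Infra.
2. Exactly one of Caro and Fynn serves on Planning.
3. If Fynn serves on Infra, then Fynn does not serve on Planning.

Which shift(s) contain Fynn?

Fynn: Infra

From (1): Fynn ∈ Infra.
(3): Fynn ∉ Planning.
(2) (exactly one): Caro ∈ Planning.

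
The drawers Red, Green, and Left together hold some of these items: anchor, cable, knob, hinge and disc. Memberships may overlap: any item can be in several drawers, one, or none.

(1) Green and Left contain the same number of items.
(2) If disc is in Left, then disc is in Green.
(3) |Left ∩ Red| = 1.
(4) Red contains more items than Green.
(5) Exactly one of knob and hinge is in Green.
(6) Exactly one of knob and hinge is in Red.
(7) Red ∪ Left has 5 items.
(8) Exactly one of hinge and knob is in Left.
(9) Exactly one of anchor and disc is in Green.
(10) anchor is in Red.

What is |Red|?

4

From (10): anchor ∈ Red.
Suppose cable ∉ Red: no assignment then satisfies all the clues, so cable ∈ Red.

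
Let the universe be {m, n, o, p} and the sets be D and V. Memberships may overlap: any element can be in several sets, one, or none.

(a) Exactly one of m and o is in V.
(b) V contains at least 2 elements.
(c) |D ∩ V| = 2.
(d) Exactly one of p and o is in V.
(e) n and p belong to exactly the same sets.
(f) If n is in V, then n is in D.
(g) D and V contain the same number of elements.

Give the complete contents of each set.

D = {n, o, p}; V = {m, n, p}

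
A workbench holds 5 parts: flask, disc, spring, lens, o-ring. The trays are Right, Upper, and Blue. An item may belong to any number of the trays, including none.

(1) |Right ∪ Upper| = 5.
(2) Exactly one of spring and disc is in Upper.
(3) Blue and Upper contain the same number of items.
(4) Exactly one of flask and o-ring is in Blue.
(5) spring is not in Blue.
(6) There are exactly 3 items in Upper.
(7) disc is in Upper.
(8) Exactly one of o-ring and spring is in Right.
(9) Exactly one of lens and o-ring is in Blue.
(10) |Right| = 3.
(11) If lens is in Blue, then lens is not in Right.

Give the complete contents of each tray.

Right = {disc, flask, spring}; Upper = {disc, lens, o-ring}; Blue = {disc, flask, lens}

From (5): spring ∉ Blue.
From (7): disc ∈ Upper.
(2) (exactly one): spring ∉ Upper.
Suppose flask ∉ Right: no assignment then satisfies all the clues, so flask ∈ Right.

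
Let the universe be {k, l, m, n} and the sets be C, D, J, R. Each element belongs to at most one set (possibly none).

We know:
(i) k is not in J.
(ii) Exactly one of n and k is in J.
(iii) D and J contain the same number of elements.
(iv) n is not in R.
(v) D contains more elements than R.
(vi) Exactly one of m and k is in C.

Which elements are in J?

J = {n}

From (i): k ∉ J.
From (iv): n ∉ R.
(ii) (exactly one): n ∈ J.
Suppose l ∈ J: no assignment then satisfies all the clues, so l ∉ J.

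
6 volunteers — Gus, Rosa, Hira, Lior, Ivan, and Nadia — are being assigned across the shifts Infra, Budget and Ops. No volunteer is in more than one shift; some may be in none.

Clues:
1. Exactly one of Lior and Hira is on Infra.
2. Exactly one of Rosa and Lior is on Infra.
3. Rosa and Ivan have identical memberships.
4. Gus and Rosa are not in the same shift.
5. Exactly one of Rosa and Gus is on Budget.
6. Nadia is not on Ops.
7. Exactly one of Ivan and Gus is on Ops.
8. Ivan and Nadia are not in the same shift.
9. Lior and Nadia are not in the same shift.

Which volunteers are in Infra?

Infra = {Lior}

From (6): Nadia ∉ Ops.
Suppose Gus ∈ Infra: no assignment then satisfies all the clues, so Gus ∉ Infra.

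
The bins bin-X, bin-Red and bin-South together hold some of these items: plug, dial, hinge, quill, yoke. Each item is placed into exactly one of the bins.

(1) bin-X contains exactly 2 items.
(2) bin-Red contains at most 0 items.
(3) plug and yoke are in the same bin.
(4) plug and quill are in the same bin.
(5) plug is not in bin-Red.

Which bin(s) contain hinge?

hinge: bin-X

From (5): plug ∉ bin-Red.
(2): bin-Red already has 0, so the rest are out.
Suppose hinge ∉ bin-X: no assignment then satisfies all the clues, so hinge ∈ bin-X.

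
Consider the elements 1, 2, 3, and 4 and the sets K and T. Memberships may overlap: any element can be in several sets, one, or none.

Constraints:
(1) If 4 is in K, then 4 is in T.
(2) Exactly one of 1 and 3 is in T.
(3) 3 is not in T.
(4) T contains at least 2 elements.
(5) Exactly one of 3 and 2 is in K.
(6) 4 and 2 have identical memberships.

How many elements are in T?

From (3): 3 ∉ T.
(2) (exactly one): 1 ∈ T.
Suppose 2 ∉ T: no assignment then satisfies all the clues, so 2 ∈ T.

3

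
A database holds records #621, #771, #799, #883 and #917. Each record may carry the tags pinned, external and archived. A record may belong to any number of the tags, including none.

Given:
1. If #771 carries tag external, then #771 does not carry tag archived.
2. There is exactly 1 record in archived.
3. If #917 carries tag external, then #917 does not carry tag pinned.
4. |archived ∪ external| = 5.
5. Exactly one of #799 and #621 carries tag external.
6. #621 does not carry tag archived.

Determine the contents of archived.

archived = {#799}

From (6): #621 ∉ archived.
Suppose #771 ∈ archived: no assignment then satisfies all the clues, so #771 ∉ archived.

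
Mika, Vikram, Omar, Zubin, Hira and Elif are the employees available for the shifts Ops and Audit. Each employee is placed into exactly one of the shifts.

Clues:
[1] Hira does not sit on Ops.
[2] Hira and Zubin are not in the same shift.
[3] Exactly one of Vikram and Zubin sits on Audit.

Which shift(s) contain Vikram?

From (1): Hira ∉ Ops.
Only one shift left: Hira ∈ Audit.
(2): Zubin ∉ Audit.
(3) (exactly one): Vikram ∈ Audit.
Only one shift left: Zubin ∈ Ops.

Vikram: Audit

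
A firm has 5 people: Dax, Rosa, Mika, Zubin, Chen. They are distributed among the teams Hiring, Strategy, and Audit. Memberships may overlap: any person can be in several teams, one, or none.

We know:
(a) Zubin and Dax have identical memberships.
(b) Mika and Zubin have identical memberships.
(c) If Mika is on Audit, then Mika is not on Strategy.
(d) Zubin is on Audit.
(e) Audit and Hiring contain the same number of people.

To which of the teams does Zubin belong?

From (d): Zubin ∈ Audit.
(a): Dax matches Zubin: Dax ∈ Audit.
(b): Mika matches Zubin: Mika ∈ Audit.
(c): Mika ∉ Strategy.
(b): Zubin matches Mika: Zubin ∉ Strategy.
(a): Dax matches Zubin: Dax ∉ Strategy.
Suppose Zubin ∉ Hiring: no assignment then satisfies all the clues, so Zubin ∈ Hiring.

Zubin: Audit, Hiring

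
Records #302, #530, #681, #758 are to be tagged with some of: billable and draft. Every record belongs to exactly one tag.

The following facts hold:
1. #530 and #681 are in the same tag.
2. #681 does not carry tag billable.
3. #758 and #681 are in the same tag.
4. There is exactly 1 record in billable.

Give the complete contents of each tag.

billable = {#302}; draft = {#530, #681, #758}

From (2): #681 ∉ billable.
(1): #530 matches #681: #530 ∉ billable.
(3): #758 matches #681: #758 ∉ billable.
(4): only 1 candidates remain for billable, so all are in.
Only one tag left: #530 ∈ draft.
Only one tag left: #681 ∈ draft.
Only one tag left: #758 ∈ draft.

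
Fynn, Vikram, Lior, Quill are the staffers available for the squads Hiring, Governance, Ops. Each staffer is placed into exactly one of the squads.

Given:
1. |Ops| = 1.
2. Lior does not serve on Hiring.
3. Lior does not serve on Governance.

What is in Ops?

Ops = {Lior}

From (2): Lior ∉ Hiring.
From (3): Lior ∉ Governance.
Only one squad left: Lior ∈ Ops.
(1): Ops already has 1, so the rest are out.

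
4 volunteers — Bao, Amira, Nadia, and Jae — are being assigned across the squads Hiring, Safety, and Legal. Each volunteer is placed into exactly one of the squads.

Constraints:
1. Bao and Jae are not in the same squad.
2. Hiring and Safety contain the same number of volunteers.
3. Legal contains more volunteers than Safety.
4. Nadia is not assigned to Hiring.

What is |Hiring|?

1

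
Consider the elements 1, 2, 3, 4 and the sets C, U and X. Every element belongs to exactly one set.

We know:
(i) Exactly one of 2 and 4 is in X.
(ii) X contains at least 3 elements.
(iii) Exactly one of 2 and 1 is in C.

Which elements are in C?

C = {2}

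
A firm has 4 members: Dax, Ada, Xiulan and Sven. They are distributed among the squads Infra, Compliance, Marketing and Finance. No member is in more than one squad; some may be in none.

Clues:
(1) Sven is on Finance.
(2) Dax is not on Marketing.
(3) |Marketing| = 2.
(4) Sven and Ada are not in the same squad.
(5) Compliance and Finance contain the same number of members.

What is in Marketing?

From (1): Sven ∈ Finance.
From (2): Dax ∉ Marketing.
(3): only 2 candidates remain for Marketing, so all are in.

Marketing = {Ada, Xiulan}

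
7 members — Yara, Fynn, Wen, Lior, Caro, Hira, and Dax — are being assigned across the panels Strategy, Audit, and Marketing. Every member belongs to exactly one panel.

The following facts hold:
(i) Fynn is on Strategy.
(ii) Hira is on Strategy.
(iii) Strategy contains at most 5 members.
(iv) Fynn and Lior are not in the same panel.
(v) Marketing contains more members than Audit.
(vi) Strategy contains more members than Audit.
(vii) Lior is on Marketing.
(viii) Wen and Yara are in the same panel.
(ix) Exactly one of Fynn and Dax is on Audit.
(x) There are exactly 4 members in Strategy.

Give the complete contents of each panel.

Strategy = {Fynn, Hira, Wen, Yara}; Audit = {Dax}; Marketing = {Caro, Lior}

From (i): Fynn ∈ Strategy.
From (ii): Hira ∈ Strategy.
From (vii): Lior ∈ Marketing.
(ix) (exactly one): Dax ∈ Audit.
Suppose Yara ∉ Strategy: no assignment then satisfies all the clues, so Yara ∈ Strategy.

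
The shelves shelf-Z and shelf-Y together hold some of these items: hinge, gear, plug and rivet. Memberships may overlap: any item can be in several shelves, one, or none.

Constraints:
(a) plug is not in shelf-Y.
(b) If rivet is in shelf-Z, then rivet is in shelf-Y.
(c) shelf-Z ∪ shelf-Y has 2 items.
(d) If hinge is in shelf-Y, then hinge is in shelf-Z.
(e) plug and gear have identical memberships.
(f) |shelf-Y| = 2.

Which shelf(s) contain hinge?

hinge: shelf-Y, shelf-Z

From (a): plug ∉ shelf-Y.
(e): gear matches plug: gear ∉ shelf-Y.
(f): only 2 candidates remain for shelf-Y, so all are in.
(d): hinge ∈ shelf-Z.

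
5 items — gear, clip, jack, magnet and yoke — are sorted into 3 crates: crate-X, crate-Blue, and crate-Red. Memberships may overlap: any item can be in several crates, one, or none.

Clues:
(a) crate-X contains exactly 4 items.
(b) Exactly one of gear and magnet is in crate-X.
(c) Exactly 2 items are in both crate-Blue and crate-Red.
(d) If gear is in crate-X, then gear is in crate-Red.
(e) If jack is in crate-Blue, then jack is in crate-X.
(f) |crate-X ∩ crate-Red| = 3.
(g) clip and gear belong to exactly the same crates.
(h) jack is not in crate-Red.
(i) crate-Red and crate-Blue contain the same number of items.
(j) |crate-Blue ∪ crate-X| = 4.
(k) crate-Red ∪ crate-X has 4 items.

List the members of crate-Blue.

crate-Blue = {clip, gear, jack}

From (h): jack ∉ crate-Red.
Suppose gear ∉ crate-Blue: no assignment then satisfies all the clues, so gear ∈ crate-Blue.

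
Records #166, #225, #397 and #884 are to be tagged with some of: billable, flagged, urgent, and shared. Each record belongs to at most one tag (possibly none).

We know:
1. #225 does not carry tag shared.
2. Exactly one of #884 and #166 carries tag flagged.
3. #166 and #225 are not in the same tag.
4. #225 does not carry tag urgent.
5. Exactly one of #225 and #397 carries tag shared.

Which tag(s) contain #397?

#397: shared

From (1): #225 ∉ shared.
From (4): #225 ∉ urgent.
(5) (exactly one): #397 ∈ shared.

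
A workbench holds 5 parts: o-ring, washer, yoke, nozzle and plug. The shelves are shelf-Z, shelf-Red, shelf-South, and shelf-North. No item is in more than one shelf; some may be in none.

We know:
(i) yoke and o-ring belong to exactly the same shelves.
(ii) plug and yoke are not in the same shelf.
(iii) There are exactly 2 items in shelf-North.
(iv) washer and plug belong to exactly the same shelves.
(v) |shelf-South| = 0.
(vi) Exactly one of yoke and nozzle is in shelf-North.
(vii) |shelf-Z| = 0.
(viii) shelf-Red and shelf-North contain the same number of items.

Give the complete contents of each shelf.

shelf-Z = {}; shelf-Red = {plug, washer}; shelf-South = {}; shelf-North = {o-ring, yoke}

(v): shelf-South already has 0, so the rest are out.
(vii): shelf-Z already has 0, so the rest are out.
Suppose o-ring ∈ shelf-Red: no assignment then satisfies all the clues, so o-ring ∉ shelf-Red.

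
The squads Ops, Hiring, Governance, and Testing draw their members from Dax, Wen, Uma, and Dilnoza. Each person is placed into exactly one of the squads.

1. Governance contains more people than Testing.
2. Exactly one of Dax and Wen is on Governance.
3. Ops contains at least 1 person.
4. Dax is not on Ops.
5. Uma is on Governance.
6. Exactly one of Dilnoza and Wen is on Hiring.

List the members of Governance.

Governance = {Dax, Uma}

From (4): Dax ∉ Ops.
From (5): Uma ∈ Governance.
Suppose Dax ∉ Governance: no assignment then satisfies all the clues, so Dax ∈ Governance.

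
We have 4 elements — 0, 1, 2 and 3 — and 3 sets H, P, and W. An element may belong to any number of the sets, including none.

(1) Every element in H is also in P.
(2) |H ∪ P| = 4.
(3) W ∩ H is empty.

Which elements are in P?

P = {0, 1, 2, 3}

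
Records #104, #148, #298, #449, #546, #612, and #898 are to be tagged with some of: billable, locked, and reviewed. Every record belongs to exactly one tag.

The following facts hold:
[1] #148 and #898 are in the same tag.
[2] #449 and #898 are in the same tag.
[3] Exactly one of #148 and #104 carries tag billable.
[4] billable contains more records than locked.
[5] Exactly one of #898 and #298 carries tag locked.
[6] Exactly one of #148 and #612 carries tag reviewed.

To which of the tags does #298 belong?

#298: locked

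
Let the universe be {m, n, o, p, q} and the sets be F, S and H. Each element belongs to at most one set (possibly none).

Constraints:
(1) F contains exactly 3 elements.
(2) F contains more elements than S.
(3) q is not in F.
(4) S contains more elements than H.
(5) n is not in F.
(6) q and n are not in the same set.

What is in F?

From (3): q ∉ F.
From (5): n ∉ F.
(1): only 3 candidates remain for F, so all are in.

F = {m, o, p}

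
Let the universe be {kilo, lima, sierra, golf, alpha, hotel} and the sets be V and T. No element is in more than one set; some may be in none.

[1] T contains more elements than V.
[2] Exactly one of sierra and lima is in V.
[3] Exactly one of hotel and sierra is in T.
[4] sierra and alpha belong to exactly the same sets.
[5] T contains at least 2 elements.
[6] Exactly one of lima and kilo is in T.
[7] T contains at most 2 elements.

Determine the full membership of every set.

V = {lima}; T = {hotel, kilo}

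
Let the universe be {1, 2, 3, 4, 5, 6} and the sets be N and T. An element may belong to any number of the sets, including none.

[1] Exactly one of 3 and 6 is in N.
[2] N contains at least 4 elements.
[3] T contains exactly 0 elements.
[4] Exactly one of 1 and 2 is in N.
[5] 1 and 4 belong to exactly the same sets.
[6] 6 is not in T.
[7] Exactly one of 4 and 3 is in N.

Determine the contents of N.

N = {1, 4, 5, 6}

From (6): 6 ∉ T.
(3): T already has 0, so the rest are out.
Suppose 1 ∉ N: no assignment then satisfies all the clues, so 1 ∈ N.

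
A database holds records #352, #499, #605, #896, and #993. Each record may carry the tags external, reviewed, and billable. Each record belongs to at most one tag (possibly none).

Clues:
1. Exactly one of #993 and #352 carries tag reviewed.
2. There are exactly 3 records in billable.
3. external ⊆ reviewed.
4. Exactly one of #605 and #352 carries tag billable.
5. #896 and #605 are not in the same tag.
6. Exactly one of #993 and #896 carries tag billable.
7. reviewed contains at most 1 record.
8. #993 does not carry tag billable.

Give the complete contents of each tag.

external = {}; reviewed = {#993}; billable = {#352, #499, #896}

From (8): #993 ∉ billable.
(6) (exactly one): #896 ∈ billable.
(5): #605 ∉ billable.
(2): only 3 candidates remain for billable, so all are in.
(1) (exactly one): #993 ∈ reviewed.
(7): reviewed already has 1, so the rest are out.
(3) contrapositive: #605 ∉ external.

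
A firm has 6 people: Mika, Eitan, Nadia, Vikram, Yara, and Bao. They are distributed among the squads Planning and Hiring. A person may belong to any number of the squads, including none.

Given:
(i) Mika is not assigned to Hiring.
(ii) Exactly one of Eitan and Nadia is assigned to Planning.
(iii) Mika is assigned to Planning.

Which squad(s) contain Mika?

Mika: Planning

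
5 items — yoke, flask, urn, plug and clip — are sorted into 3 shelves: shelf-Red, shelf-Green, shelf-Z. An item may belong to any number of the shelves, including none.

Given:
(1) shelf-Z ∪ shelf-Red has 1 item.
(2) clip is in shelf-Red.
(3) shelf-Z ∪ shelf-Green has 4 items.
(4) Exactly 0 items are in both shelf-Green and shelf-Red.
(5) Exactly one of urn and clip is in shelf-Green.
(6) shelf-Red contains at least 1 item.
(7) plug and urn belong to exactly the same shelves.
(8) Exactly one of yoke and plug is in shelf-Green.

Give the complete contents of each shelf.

shelf-Red = {clip}; shelf-Green = {flask, plug, urn}; shelf-Z = {clip}

From (2): clip ∈ shelf-Red.
Suppose yoke ∈ shelf-Red: no assignment then satisfies all the clues, so yoke ∉ shelf-Red.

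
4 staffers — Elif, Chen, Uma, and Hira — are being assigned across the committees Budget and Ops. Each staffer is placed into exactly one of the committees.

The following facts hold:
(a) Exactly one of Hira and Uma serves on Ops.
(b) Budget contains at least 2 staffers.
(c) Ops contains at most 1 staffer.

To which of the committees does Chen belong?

Chen: Budget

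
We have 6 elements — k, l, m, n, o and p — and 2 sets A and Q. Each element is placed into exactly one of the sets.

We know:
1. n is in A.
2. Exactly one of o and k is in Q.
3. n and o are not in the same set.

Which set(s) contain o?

o: Q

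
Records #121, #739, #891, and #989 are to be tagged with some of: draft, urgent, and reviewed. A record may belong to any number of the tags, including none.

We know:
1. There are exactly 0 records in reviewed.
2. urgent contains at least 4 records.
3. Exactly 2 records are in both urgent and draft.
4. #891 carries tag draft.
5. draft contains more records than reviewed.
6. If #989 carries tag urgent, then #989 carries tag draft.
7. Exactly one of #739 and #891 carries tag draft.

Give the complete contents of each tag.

From (4): #891 ∈ draft.
(1): reviewed already has 0, so the rest are out.
(2): only 4 candidates remain for urgent, so all are in.
(6): #989 ∈ draft.
(7) (exactly one): #739 ∉ draft.
Suppose #121 ∈ draft: no assignment then satisfies all the clues, so #121 ∉ draft.

draft = {#891, #989}; urgent = {#121, #739, #891, #989}; reviewed = {}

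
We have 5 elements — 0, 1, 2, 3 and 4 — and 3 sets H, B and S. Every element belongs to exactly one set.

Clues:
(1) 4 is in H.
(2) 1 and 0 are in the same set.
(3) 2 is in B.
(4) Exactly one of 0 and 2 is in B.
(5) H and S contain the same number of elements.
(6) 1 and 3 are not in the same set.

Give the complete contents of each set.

H = {3, 4}; B = {2}; S = {0, 1}

From (1): 4 ∈ H.
From (3): 2 ∈ B.
(4) (exactly one): 0 ∉ B.
(2): 1 matches 0: 1 ∉ B.
Suppose 0 ∈ H: no assignment then satisfies all the clues, so 0 ∉ H.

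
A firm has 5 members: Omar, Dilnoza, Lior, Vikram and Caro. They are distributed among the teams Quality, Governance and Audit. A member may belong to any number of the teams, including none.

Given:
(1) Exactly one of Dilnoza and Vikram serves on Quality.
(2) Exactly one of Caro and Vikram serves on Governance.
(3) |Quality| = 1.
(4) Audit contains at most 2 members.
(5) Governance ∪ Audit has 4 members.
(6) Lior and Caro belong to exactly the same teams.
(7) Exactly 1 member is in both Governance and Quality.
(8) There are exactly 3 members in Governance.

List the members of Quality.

Quality = {Dilnoza}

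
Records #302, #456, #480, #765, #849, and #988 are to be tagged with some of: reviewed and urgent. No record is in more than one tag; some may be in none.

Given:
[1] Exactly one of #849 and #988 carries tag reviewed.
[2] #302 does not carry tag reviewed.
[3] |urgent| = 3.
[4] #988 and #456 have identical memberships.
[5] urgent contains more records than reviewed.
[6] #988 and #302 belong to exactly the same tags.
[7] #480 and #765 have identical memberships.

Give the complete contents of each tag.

reviewed = {#849}; urgent = {#302, #456, #988}

From (2): #302 ∉ reviewed.
(6): #988 matches #302: #988 ∉ reviewed.
(1) (exactly one): #849 ∈ reviewed.
(4): #456 matches #988: #456 ∉ reviewed.
Suppose #302 ∉ urgent: no assignment then satisfies all the clues, so #302 ∈ urgent.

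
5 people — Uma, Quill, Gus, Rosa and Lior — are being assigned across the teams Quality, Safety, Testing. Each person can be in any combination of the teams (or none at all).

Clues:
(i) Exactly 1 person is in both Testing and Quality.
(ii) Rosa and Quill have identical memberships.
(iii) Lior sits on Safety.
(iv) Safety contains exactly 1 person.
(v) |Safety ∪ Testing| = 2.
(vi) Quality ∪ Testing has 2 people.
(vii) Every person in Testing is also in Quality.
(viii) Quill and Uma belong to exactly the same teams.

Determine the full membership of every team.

Quality = {Gus, Lior}; Safety = {Lior}; Testing = {Gus}

From (iii): Lior ∈ Safety.
(iv): Safety already has 1, so the rest are out.
Suppose Uma ∈ Quality: no assignment then satisfies all the clues, so Uma ∉ Quality.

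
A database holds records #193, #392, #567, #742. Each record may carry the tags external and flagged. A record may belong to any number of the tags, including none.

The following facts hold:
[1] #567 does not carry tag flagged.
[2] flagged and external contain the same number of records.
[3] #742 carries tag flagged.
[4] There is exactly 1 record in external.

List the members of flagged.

flagged = {#742}

From (1): #567 ∉ flagged.
From (3): #742 ∈ flagged.
Suppose #193 ∈ flagged: no assignment then satisfies all the clues, so #193 ∉ flagged.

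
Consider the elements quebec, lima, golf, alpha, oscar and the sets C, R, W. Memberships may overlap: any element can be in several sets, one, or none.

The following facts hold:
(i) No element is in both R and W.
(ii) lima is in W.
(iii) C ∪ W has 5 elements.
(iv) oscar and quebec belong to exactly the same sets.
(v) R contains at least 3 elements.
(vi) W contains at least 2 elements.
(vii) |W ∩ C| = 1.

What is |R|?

3

From (ii): lima ∈ W.
(i) (disjoint): lima ∉ R.
Suppose quebec ∉ C: no assignment then satisfies all the clues, so quebec ∈ C.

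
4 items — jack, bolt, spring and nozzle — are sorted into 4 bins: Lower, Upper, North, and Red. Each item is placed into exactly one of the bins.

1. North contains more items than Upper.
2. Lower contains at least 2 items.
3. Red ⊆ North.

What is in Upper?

Upper = {}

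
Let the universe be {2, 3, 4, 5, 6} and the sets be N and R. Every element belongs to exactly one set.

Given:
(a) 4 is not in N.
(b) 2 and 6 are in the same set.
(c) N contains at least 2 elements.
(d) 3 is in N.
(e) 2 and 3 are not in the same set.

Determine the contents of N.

From (a): 4 ∉ N.
From (d): 3 ∈ N.
(e): 2 ∉ N.
Only one set left: 2 ∈ R.
Only one set left: 4 ∈ R.
(b): 6 matches 2: 6 ∉ N.
(b): 6 matches 2: 6 ∈ R.
(c): only 2 candidates remain for N, so all are in.

N = {3, 5}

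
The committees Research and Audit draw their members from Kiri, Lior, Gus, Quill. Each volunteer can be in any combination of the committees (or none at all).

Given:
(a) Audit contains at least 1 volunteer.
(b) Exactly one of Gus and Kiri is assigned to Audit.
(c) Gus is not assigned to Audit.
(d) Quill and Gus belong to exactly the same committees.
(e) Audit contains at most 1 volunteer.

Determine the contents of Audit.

From (c): Gus ∉ Audit.
(b) (exactly one): Kiri ∈ Audit.
(d): Quill matches Gus: Quill ∉ Audit.
(e): Audit already has 1, so the rest are out.

Audit = {Kiri}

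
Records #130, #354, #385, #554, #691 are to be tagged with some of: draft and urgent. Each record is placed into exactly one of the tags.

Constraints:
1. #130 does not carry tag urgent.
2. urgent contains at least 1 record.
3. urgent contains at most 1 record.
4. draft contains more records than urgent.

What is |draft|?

4

From (1): #130 ∉ urgent.
Only one tag left: #130 ∈ draft.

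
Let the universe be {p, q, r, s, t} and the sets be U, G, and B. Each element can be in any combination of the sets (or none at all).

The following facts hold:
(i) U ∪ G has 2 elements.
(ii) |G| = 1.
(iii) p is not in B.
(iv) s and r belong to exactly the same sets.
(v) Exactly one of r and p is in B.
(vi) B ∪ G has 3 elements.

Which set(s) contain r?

r: B

From (iii): p ∉ B.
(v) (exactly one): r ∈ B.
(iv): s matches r: s ∈ B.
Suppose r ∈ U: no assignment then satisfies all the clues, so r ∉ U.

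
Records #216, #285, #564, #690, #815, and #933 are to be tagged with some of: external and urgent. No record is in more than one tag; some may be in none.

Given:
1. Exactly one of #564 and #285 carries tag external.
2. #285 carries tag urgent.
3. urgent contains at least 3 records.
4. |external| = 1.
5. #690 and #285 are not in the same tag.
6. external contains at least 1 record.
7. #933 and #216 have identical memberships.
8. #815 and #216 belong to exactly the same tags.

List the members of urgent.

urgent = {#216, #285, #815, #933}

From (2): #285 ∈ urgent.
(1) (exactly one): #564 ∈ external.
(4): external already has 1, so the rest are out.
(5): #690 ∉ urgent.
Suppose #216 ∉ urgent: no assignment then satisfies all the clues, so #216 ∈ urgent.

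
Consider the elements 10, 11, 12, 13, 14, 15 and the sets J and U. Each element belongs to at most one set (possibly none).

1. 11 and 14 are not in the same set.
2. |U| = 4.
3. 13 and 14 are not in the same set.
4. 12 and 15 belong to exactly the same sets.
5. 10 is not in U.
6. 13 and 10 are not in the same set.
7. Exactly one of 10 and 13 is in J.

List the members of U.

U = {11, 12, 13, 15}

From (5): 10 ∉ U.
Suppose 11 ∉ U: no assignment then satisfies all the clues, so 11 ∈ U.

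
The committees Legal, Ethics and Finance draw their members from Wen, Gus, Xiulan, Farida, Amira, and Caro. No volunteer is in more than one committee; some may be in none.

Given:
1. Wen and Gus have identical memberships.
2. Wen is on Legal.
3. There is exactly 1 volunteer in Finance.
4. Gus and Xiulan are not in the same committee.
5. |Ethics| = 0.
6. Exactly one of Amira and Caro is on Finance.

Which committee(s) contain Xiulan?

Xiulan: none

From (2): Wen ∈ Legal.
(1): Gus matches Wen: Gus ∈ Legal.
(4): Xiulan ∉ Legal.
(5): Ethics already has 0, so the rest are out.
Suppose Xiulan ∈ Finance: no assignment then satisfies all the clues, so Xiulan ∉ Finance.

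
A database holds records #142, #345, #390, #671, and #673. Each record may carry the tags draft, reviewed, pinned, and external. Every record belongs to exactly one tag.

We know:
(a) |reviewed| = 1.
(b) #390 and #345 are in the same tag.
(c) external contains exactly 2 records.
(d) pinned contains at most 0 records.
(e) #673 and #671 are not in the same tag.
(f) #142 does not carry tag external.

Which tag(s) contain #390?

#390: external

From (f): #142 ∉ external.
(d): pinned already has 0, so the rest are out.
Suppose #390 ∈ draft: no assignment then satisfies all the clues, so #390 ∉ draft.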